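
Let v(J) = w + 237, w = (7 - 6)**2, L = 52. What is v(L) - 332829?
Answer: -332591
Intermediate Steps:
w = 1 (w = 1**2 = 1)
v(J) = 238 (v(J) = 1 + 237 = 238)
v(L) - 332829 = 238 - 332829 = -332591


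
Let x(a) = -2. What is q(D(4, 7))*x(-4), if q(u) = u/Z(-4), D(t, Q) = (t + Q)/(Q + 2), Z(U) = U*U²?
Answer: 11/288 ≈ 0.038194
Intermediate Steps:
Z(U) = U³
D(t, Q) = (Q + t)/(2 + Q)
q(u) = -u/64 (q(u) = u/((-4)³) = u/(-64) = u*(-1/64) = -u/64)
q(D(4, 7))*x(-4) = -(7 + 4)/(64*(2 + 7))*(-2) = -11/(64*9)*(-2) = -11/576*(-2) = 11/288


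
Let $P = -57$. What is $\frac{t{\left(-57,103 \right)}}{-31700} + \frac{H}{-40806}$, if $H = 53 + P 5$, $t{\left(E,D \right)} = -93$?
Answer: $\frac{5574679}{646775100} \approx 0.0086192$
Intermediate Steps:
$H = -232$ ($H = 53 - 285 = -232$)
$\frac{t{\left(-57,103 \right)}}{-31700} + \frac{H}{-40806} = - \frac{93}{-31700} - \frac{232}{-40806} = \left(-93\right) \left(- \frac{1}{31700}\right) - - \frac{116}{20403} = \frac{93}{31700} + \frac{116}{20403} = \frac{5574679}{646775100}$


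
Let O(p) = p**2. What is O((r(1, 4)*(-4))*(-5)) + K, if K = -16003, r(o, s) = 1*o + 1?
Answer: -14403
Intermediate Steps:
r(o, s) = 1 + o (r(o, s) = o + 1 = 1 + o)
O((r(1, 4)*(-4))*(-5)) + K = (((1 + 1)*(-4))*(-5))**2 - 16003 = ((2*(-4))*(-5))**2 - 16003 = (-8*(-5))**2 - 16003 = 40**2 - 16003 = 1600 - 16003 = -14403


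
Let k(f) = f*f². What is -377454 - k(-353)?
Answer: 43609523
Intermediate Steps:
k(f) = f³
-377454 - k(-353) = -377454 - 1*(-353)³ = -377454 - 1*(-43986977) = -377454 + 43986977 = 43609523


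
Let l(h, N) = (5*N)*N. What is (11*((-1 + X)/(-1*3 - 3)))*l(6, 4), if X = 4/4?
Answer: 0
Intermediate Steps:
X = 1 (X = 4*(1/4) = 1)
l(h, N) = 5*N**2
(11*((-1 + X)/(-1*3 - 3)))*l(6, 4) = (11*((-1 + 1)/(-1*3 - 3)))*(5*4**2) = (11*(0/(-3 - 3)))*(5*16) = (11*(0/(-6)))*80 = (11*(0*(-1/6)))*80 = (11*0)*80 = 0*80 = 0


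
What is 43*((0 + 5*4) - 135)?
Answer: -4945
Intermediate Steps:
43*((0 + 5*4) - 135) = 43*((0 + 20) - 135) = 43*(20 - 135) = 43*(-115) = -4945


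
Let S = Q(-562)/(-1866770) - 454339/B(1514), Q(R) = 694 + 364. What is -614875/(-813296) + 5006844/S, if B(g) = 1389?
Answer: -659879021098643898295/43112205121695952 ≈ -15306.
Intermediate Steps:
Q(R) = 1058
S = -424073942296/1296471765 (S = 1058/(-1866770) - 454339/1389 = 1058*(-1/1866770) - 454339*1/1389 = -529/933385 - 454339/1389 = -424073942296/1296471765 ≈ -327.10)
-614875/(-813296) + 5006844/S = -614875/(-813296) + 5006844/(-424073942296/1296471765) = -614875*(-1/813296) + 5006844*(-1296471765/424073942296) = 614875/813296 - 1622807969439915/106018485574 = -659879021098643898295/43112205121695952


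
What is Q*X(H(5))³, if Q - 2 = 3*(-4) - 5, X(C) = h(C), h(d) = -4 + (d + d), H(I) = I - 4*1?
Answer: 120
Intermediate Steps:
H(I) = -4 + I (H(I) = I - 4 = -4 + I)
h(d) = -4 + 2*d
X(C) = -4 + 2*C
Q = -15 (Q = 2 + (3*(-4) - 5) = 2 + (-12 - 5) = 2 - 17 = -15)
Q*X(H(5))³ = -15*(-4 + 2*(-4 + 5))³ = -15*(-4 + 2*1)³ = -15*(-4 + 2)³ = -15*(-2)³ = -15*(-8) = 120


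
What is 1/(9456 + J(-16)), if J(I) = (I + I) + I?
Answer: 1/9408 ≈ 0.00010629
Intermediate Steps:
J(I) = 3*I (J(I) = 2*I + I = 3*I)
1/(9456 + J(-16)) = 1/(9456 + 3*(-16)) = 1/(9456 - 48) = 1/9408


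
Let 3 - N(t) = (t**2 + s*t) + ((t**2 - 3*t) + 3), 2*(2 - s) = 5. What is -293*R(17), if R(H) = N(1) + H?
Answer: -10841/2 ≈ -5420.5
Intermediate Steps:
s = -1/2 (s = 2 - 1/2*5 = 2 - 5/2 = -1/2 ≈ -0.50000)
N(t) = -2*t**2 + 7*t/2 (N(t) = 3 - ((t**2 - t/2) + ((t**2 - 3*t) + 3)) = 3 - ((t**2 - t/2) + (3 + t**2 - 3*t)) = 3 - (3 + 2*t**2 - 7*t/2) = 3 + (-3 - 2*t**2 + 7*t/2) = -2*t**2 + 7*t/2)
R(H) = 3/2 + H (R(H) = (1/2)*1*(7 - 4*1) + H = (1/2)*1*(7 - 4) + H = (1/2)*1*3 + H = 3/2 + H)
-293*R(17) = -293*(3/2 + 17) = -293*37/2 = -10841/2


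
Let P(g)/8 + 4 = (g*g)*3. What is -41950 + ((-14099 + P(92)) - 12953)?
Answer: 134102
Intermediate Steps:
P(g) = -32 + 24*g² (P(g) = -32 + 8*((g*g)*3) = -32 + 8*(g²*3) = -32 + 8*(3*g²) = -32 + 24*g²)
-41950 + ((-14099 + P(92)) - 12953) = -41950 + ((-14099 + (-32 + 24*92²)) - 12953) = -41950 + ((-14099 + (-32 + 24*8464)) - 12953) = -41950 + ((-14099 + (-32 + 203136)) - 12953) = -41950 + ((-14099 + 203104) - 12953) = -41950 + (189005 - 12953) = -41950 + 176052 = 134102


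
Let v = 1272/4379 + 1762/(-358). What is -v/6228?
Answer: 3630211/4881761748 ≈ 0.00074363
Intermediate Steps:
v = -3630211/783841 (v = 1272*(1/4379) + 1762*(-1/358) = 1272/4379 - 881/179 = -3630211/783841 ≈ -4.6313)
-v/6228 = -(-3630211)/(783841*6228) = -1*(-3630211/4881761748) = 3630211/4881761748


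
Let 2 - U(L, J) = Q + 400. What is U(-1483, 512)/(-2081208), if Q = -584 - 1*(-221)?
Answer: 35/2081208 ≈ 1.6817e-5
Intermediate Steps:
Q = -363 (Q = -584 + 221 = -363)
U(L, J) = -35 (U(L, J) = 2 - (-363 + 400) = 2 - 1*37 = 2 - 37 = -35)
U(-1483, 512)/(-2081208) = -35/(-2081208) = -35*(-1/2081208) = 35/2081208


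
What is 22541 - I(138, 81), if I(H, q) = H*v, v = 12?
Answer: 20885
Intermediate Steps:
I(H, q) = 12*H (I(H, q) = H*12 = 12*H)
22541 - I(138, 81) = 22541 - 12*138 = 22541 - 1*1656 = 22541 - 1656 = 20885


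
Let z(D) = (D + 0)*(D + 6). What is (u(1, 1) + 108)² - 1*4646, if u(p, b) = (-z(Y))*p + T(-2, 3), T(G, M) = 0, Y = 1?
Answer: 5555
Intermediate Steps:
z(D) = D*(6 + D)
u(p, b) = -7*p (u(p, b) = (-(6 + 1))*p + 0 = (-7)*p + 0 = (-1*7)*p + 0 = -7*p + 0 = -7*p)
(u(1, 1) + 108)² - 1*4646 = (-7*1 + 108)² - 1*4646 = (-7 + 108)² - 4646 = 101² - 4646 = 10201 - 4646 = 5555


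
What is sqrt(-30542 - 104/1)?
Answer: I*sqrt(30646) ≈ 175.06*I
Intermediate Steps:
sqrt(-30542 - 104/1) = sqrt(-30542 - 104*1) = sqrt(-30542 - 104) = sqrt(-30646) = I*sqrt(30646)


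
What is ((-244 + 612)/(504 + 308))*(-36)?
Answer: -3312/203 ≈ -16.315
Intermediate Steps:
((-244 + 612)/(504 + 308))*(-36) = (368/812)*(-36) = (368*(1/812))*(-36) = (92/203)*(-36) = -3312/203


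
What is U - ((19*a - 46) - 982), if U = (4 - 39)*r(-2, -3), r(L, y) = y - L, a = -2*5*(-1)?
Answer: 873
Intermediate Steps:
a = 10 (a = -10*(-1) = 10)
U = 35 (U = (4 - 39)*(-3 - 1*(-2)) = -35*(-3 + 2) = -35*(-1) = 35)
U - ((19*a - 46) - 982) = 35 - ((19*10 - 46) - 982) = 35 - ((190 - 46) - 982) = 35 - (144 - 982) = 35 - 1*(-838) = 35 + 838 = 873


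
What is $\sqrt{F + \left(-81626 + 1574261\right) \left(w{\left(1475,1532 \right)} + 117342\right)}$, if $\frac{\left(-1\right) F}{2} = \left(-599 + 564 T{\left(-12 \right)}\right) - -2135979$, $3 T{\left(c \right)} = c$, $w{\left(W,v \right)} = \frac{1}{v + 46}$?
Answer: $\frac{\sqrt{48458282688887942}}{526} \approx 4.185 \cdot 10^{5}$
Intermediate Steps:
$w{\left(W,v \right)} = \frac{1}{46 + v}$
$T{\left(c \right)} = \frac{c}{3}$
$F = -4266248$ ($F = - 2 \left(\left(-599 + 564 \cdot \frac{1}{3} \left(-12\right)\right) - -2135979\right) = - 2 \left(\left(-599 + 564 \left(-4\right)\right) + 2135979\right) = - 2 \left(\left(-599 - 2256\right) + 2135979\right) = - 2 \left(-2855 + 2135979\right) = \left(-2\right) 2133124 = -4266248$)
$\sqrt{F + \left(-81626 + 1574261\right) \left(w{\left(1475,1532 \right)} + 117342\right)} = \sqrt{-4266248 + \left(-81626 + 1574261\right) \left(\frac{1}{46 + 1532} + 117342\right)} = \sqrt{-4266248 + 1492635 \left(\frac{1}{1578} + 117342\right)} = \sqrt{-4266248 + 1492635 \cdot \frac{185165677}{1578}} = \sqrt{-4266248 + \frac{92128256762965}{526}} = \sqrt{\frac{92126012716517}{526}} = \frac{\sqrt{48458282688887942}}{526}$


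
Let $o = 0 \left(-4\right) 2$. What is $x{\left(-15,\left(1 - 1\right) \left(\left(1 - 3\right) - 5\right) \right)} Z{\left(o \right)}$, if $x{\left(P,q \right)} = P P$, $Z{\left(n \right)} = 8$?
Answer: $1800$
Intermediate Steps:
$o = 0$ ($o = 0 \cdot 2 = 0$)
$x{\left(P,q \right)} = P^{2}$
$x{\left(-15,\left(1 - 1\right) \left(\left(1 - 3\right) - 5\right) \right)} Z{\left(o \right)} = \left(-15\right)^{2} \cdot 8 = 225 \cdot 8 = 1800$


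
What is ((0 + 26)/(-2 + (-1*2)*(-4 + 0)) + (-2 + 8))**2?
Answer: 961/9 ≈ 106.78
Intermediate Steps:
((0 + 26)/(-2 + (-1*2)*(-4 + 0)) + (-2 + 8))**2 = (26/(-2 - 2*(-4)) + 6)**2 = (26/(-2 + 8) + 6)**2 = (26/6 + 6)**2 = (26*(1/6) + 6)**2 = (13/3 + 6)**2 = (31/3)**2 = 961/9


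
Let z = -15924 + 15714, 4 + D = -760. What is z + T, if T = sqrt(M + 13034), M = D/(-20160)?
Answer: -210 + sqrt(2299204285)/420 ≈ -95.833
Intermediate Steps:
D = -764 (D = -4 - 760 = -764)
M = 191/5040 (M = -764/(-20160) = -764*(-1/20160) = 191/5040 ≈ 0.037897)
z = -210
T = sqrt(2299204285)/420 (T = sqrt(191/5040 + 13034) = sqrt(65691551/5040) = sqrt(2299204285)/420 ≈ 114.17)
z + T = -210 + sqrt(2299204285)/420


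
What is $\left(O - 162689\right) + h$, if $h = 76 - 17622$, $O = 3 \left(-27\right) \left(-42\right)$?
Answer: $-176833$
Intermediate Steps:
$O = 3402$ ($O = \left(-81\right) \left(-42\right) = 3402$)
$h = -17546$ ($h = 76 - 17622 = -17546$)
$\left(O - 162689\right) + h = \left(3402 - 162689\right) - 17546 = -159287 - 17546 = -176833$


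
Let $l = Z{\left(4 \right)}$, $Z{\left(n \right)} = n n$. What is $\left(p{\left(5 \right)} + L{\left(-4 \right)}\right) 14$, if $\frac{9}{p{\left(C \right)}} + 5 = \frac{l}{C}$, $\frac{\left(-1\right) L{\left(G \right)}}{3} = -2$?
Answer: $14$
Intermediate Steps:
$L{\left(G \right)} = 6$ ($L{\left(G \right)} = \left(-3\right) \left(-2\right) = 6$)
$Z{\left(n \right)} = n^{2}$
$l = 16$ ($l = 4^{2} = 16$)
$p{\left(C \right)} = \frac{9}{-5 + \frac{16}{C}}$
$\left(p{\left(5 \right)} + L{\left(-4 \right)}\right) 14 = \left(\left(-9\right) 5 \frac{1}{-16 + 5 \cdot 5} + 6\right) 14 = \left(\left(-9\right) 5 \frac{1}{-16 + 25} + 6\right) 14 = \left(\left(-9\right) 5 \cdot \frac{1}{9} + 6\right) 14 = \left(-5 + 6\right) 14 = 1 \cdot 14 = 14$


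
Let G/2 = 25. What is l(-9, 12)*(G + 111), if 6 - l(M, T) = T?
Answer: -966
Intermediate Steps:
G = 50 (G = 2*25 = 50)
l(M, T) = 6 - T
l(-9, 12)*(G + 111) = (6 - 1*12)*(50 + 111) = (6 - 12)*161 = -6*161 = -966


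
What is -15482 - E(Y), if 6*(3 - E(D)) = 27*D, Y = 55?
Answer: -30475/2 ≈ -15238.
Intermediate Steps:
E(D) = 3 - 9*D/2
-15482 - E(Y) = -15482 - (3 - 9/2*55) = -15482 - (3 - 495/2) = -15482 - 1*(-489/2) = -15482 + 489/2 = -30475/2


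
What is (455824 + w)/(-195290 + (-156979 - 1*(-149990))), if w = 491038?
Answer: -135266/28897 ≈ -4.6810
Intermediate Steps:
(455824 + w)/(-195290 + (-156979 - 1*(-149990))) = (455824 + 491038)/(-195290 + (-156979 - 1*(-149990))) = 946862/(-195290 + (-156979 + 149990)) = 946862/(-195290 - 6989) = 946862/(-202279) = 946862*(-1/202279) = -135266/28897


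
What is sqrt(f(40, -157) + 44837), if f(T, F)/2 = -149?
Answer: sqrt(44539) ≈ 211.04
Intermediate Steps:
f(T, F) = -298 (f(T, F) = 2*(-149) = -298)
sqrt(f(40, -157) + 44837) = sqrt(-298 + 44837) = sqrt(44539)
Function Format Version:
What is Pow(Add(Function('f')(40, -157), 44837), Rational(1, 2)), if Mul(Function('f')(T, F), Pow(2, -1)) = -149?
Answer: Pow(44539, Rational(1, 2)) ≈ 211.04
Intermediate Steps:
Function('f')(T, F) = -298 (Function('f')(T, F) = Mul(2, -149) = -298)
Pow(Add(Function('f')(40, -157), 44837), Rational(1, 2)) = Pow(Add(-298, 44837), Rational(1, 2)) = Pow(44539, Rational(1, 2))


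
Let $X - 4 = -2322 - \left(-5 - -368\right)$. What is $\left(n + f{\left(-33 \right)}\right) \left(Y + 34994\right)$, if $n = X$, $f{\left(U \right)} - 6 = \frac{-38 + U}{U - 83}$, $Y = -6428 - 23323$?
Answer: $- \frac{1626530647}{116} \approx -1.4022 \cdot 10^{7}$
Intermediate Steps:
$Y = -29751$
$f{\left(U \right)} = 6 + \frac{-38 + U}{-83 + U}$ ($f{\left(U \right)} = 6 + \frac{-38 + U}{U - 83} = 6 + \frac{-38 + U}{-83 + U}$)
$X = -2681$ ($X = 4 - \left(2317 + 368\right) = 4 - 2685 = -2681$)
$n = -2681$
$\left(n + f{\left(-33 \right)}\right) \left(Y + 34994\right) = \left(-2681 + \frac{-536 + 7 \left(-33\right)}{-83 - 33}\right) \left(-29751 + 34994\right) = \left(-2681 + \frac{-536 - 231}{-116}\right) 5243 = \left(-2681 - - \frac{767}{116}\right) 5243 = \left(-2681 + \frac{767}{116}\right) 5243 = \left(- \frac{310229}{116}\right) 5243 = - \frac{1626530647}{116}$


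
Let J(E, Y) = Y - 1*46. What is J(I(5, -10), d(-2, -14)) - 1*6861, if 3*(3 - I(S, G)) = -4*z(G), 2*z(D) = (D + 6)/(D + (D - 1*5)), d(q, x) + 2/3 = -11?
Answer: -20756/3 ≈ -6918.7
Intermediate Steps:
d(q, x) = -35/3 (d(q, x) = -2/3 - 11 = -35/3)
z(D) = (6 + D)/(2*(-5 + 2*D)) (z(D) = ((D + 6)/(D + (D - 1*5)))/2 = ((6 + D)/(D + (D - 5)))/2 = ((6 + D)/(D + (-5 + D)))/2 = ((6 + D)/(-5 + 2*D))/2 = (6 + D)/(2*(-5 + 2*D)))
I(S, G) = 3 + 2*(6 + G)/(3*(-5 + 2*G)) (I(S, G) = 3 - (-4)*(6 + G)/(2*(-5 + 2*G))/3 = 3 - (-2)*(6 + G)/(3*(-5 + 2*G)) = 3 + 2*(6 + G)/(3*(-5 + 2*G)))
J(E, Y) = -46 + Y (J(E, Y) = Y - 46 = -46 + Y)
J(I(5, -10), d(-2, -14)) - 1*6861 = (-46 - 35/3) - 1*6861 = -173/3 - 6861 = -20756/3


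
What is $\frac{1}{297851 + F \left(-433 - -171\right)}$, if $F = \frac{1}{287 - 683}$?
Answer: $\frac{198}{58974629} \approx 3.3574 \cdot 10^{-6}$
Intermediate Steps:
$F = - \frac{1}{396}$ ($F = \frac{1}{-396} = - \frac{1}{396} \approx -0.0025253$)
$\frac{1}{297851 + F \left(-433 - -171\right)} = \frac{1}{297851 - \frac{-433 - -171}{396}} = \frac{1}{297851 - \frac{-433 + 171}{396}} = \frac{1}{297851 - - \frac{131}{198}} = \frac{1}{297851 + \frac{131}{198}} = \frac{1}{\frac{58974629}{198}} = \frac{198}{58974629}$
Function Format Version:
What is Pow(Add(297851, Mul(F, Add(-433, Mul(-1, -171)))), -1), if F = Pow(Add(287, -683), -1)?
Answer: Rational(198, 58974629) ≈ 3.3574e-6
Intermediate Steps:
F = Rational(-1, 396) (F = Pow(-396, -1) = Rational(-1, 396) ≈ -0.0025253)
Pow(Add(297851, Mul(F, Add(-433, Mul(-1, -171)))), -1) = Pow(Add(297851, Mul(Rational(-1, 396), Add(-433, Mul(-1, -171)))), -1) = Pow(Add(297851, Mul(Rational(-1, 396), Add(-433, 171))), -1) = Pow(Add(297851, Mul(Rational(-1, 396), -262)), -1) = Pow(Add(297851, Rational(131, 198)), -1) = Pow(Rational(58974629, 198), -1) = Rational(198, 58974629)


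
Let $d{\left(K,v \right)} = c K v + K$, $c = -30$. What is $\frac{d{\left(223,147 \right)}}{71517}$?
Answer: $- \frac{983207}{71517} \approx -13.748$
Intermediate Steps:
$d{\left(K,v \right)} = K - 30 K v$ ($d{\left(K,v \right)} = - 30 K v + K = K - 30 K v$)
$\frac{d{\left(223,147 \right)}}{71517} = \frac{223 \left(1 - 4410\right)}{71517} = 223 \left(1 - 4410\right) \frac{1}{71517} = 223 \left(-4409\right) \frac{1}{71517} = \left(-983207\right) \frac{1}{71517} = - \frac{983207}{71517}$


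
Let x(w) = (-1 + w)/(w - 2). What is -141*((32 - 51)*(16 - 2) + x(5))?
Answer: 37318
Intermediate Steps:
x(w) = (-1 + w)/(-2 + w)
-141*((32 - 51)*(16 - 2) + x(5)) = -141*((32 - 51)*(16 - 2) + (-1 + 5)/(-2 + 5)) = -141*(-19*14 + 4/3) = -141*(-266 + (⅓)*4) = -141*(-266 + 4/3) = -141*(-794/3) = 37318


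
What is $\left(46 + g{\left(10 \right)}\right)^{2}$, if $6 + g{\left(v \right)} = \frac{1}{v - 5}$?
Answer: $\frac{40401}{25} \approx 1616.0$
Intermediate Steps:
$g{\left(v \right)} = -6 + \frac{1}{-5 + v}$ ($g{\left(v \right)} = -6 + \frac{1}{v - 5} = -6 + \frac{1}{-5 + v}$)
$\left(46 + g{\left(10 \right)}\right)^{2} = \left(46 + \frac{31 - 60}{-5 + 10}\right)^{2} = \left(46 + \frac{31 - 60}{5}\right)^{2} = \left(46 + \frac{1}{5} \left(-29\right)\right)^{2} = \left(46 - \frac{29}{5}\right)^{2} = \left(\frac{201}{5}\right)^{2} = \frac{40401}{25}$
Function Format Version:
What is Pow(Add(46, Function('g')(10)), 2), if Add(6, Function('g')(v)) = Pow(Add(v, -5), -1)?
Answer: Rational(40401, 25) ≈ 1616.0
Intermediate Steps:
Function('g')(v) = Add(-6, Pow(Add(-5, v), -1)) (Function('g')(v) = Add(-6, Pow(Add(v, -5), -1)) = Add(-6, Pow(Add(-5, v), -1)))
Pow(Add(46, Function('g')(10)), 2) = Pow(Add(46, Mul(Pow(Add(-5, 10), -1), Add(31, Mul(-6, 10)))), 2) = Pow(Add(46, Mul(Pow(5, -1), Add(31, -60))), 2) = Pow(Add(46, Mul(Rational(1, 5), -29)), 2) = Pow(Add(46, Rational(-29, 5)), 2) = Pow(Rational(201, 5), 2) = Rational(40401, 25)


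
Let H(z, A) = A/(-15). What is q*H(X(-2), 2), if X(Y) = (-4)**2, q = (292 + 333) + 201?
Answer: -1652/15 ≈ -110.13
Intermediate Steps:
q = 826 (q = 625 + 201 = 826)
X(Y) = 16
H(z, A) = -A/15 (H(z, A) = A*(-1/15) = -A/15)
q*H(X(-2), 2) = 826*(-1/15*2) = 826*(-2/15) = -1652/15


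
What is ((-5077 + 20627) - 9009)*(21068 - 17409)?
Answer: 23933519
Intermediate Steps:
((-5077 + 20627) - 9009)*(21068 - 17409) = (15550 - 9009)*3659 = 6541*3659 = 23933519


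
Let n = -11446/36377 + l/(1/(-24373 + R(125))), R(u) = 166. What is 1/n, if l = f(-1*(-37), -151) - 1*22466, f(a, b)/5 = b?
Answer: 36377/20447902632173 ≈ 1.7790e-9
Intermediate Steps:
f(a, b) = 5*b
l = -23221 (l = 5*(-151) - 1*22466 = -755 - 22466 = -23221)
n = 20447902632173/36377 (n = -11446/36377 - 23221/(1/(-24373 + 166)) = -11446*1/36377 - 23221/(1/(-24207)) = -11446/36377 - 23221/(-1/24207) = -11446/36377 - 23221*(-24207) = -11446/36377 + 562110747 = 20447902632173/36377 ≈ 5.6211e+8)
1/n = 1/(20447902632173/36377) = 36377/20447902632173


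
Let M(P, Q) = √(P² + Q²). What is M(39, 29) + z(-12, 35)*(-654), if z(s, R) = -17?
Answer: 11118 + √2362 ≈ 11167.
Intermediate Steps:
M(39, 29) + z(-12, 35)*(-654) = √(39² + 29²) - 17*(-654) = √(1521 + 841) + 11118 = √2362 + 11118 = 11118 + √2362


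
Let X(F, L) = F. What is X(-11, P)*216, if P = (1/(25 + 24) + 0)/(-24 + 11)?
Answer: -2376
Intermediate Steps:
P = -1/637 (P = (1/49 + 0)/(-13) = (1/49 + 0)*(-1/13) = (1/49)*(-1/13) = -1/637 ≈ -0.0015699)
X(-11, P)*216 = -11*216 = -2376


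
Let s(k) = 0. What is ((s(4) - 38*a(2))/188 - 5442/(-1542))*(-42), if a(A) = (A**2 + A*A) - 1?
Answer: -1072617/12079 ≈ -88.800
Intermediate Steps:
a(A) = -1 + 2*A**2 (a(A) = (A**2 + A**2) - 1 = 2*A**2 - 1 = -1 + 2*A**2)
((s(4) - 38*a(2))/188 - 5442/(-1542))*(-42) = ((0 - 38*(-1 + 2*2**2))/188 - 5442/(-1542))*(-42) = ((0 - 38*(-1 + 2*4))*(1/188) - 5442*(-1/1542))*(-42) = ((0 - 38*(-1 + 8))*(1/188) + 907/257)*(-42) = ((0 - 38*7)*(1/188) + 907/257)*(-42) = ((0 - 266)*(1/188) + 907/257)*(-42) = (-266*1/188 + 907/257)*(-42) = (-133/94 + 907/257)*(-42) = (51077/24158)*(-42) = -1072617/12079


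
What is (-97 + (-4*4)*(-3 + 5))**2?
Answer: 16641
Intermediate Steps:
(-97 + (-4*4)*(-3 + 5))**2 = (-97 - 16*2)**2 = (-97 - 32)**2 = (-129)**2 = 16641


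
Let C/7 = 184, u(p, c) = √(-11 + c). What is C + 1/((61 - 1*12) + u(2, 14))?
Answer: 3088673/2398 - √3/2398 ≈ 1288.0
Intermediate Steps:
C = 1288 (C = 7*184 = 1288)
C + 1/((61 - 1*12) + u(2, 14)) = 1288 + 1/((61 - 1*12) + √(-11 + 14)) = 1288 + 1/((61 - 12) + √3) = 1288 + 1/(49 + √3)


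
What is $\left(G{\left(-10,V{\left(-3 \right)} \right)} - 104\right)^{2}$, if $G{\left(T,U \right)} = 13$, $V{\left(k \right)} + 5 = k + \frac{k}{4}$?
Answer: $8281$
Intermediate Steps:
$V{\left(k \right)} = -5 + \frac{5 k}{4}$ ($V{\left(k \right)} = -5 + \left(k + \frac{k}{4}\right) = -5 + \frac{5 k}{4}$)
$\left(G{\left(-10,V{\left(-3 \right)} \right)} - 104\right)^{2} = \left(13 - 104\right)^{2} = \left(-91\right)^{2} = 8281$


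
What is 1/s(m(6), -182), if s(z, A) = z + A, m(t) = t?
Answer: -1/176 ≈ -0.0056818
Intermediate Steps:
s(z, A) = A + z
1/s(m(6), -182) = 1/(-182 + 6) = 1/(-176) = -1/176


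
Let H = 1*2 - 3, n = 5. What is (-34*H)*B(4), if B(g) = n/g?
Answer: 85/2 ≈ 42.500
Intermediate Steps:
B(g) = 5/g
H = -1 (H = 2 - 3 = -1)
(-34*H)*B(4) = (-34*(-1))*(5/4) = 34*(5*(1/4)) = 34*(5/4) = 85/2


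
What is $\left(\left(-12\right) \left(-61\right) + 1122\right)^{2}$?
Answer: $3437316$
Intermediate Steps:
$\left(\left(-12\right) \left(-61\right) + 1122\right)^{2} = \left(732 + 1122\right)^{2} = 1854^{2} = 3437316$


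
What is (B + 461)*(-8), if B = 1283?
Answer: -13952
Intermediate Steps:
(B + 461)*(-8) = (1283 + 461)*(-8) = 1744*(-8) = -13952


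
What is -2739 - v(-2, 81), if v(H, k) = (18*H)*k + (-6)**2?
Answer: 141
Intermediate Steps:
v(H, k) = 36 + 18*H*k (v(H, k) = 18*H*k + 36 = 36 + 18*H*k)
-2739 - v(-2, 81) = -2739 - (36 + 18*(-2)*81) = -2739 - (36 - 2916) = -2739 - 1*(-2880) = -2739 + 2880 = 141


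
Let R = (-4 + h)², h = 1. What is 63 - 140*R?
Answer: -1197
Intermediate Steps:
R = 9 (R = (-4 + 1)² = (-3)² = 9)
63 - 140*R = 63 - 140*9 = 63 - 1260 = -1197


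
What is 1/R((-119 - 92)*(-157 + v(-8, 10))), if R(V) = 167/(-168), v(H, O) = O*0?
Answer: -168/167 ≈ -1.0060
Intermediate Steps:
v(H, O) = 0
R(V) = -167/168 (R(V) = 167*(-1/168) = -167/168)
1/R((-119 - 92)*(-157 + v(-8, 10))) = 1/(-167/168) = -168/167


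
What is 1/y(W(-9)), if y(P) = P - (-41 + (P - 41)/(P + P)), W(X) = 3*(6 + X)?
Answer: 9/263 ≈ 0.034221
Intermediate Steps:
W(X) = 18 + 3*X
y(P) = 41 + P - (-41 + P)/(2*P) (y(P) = P - (-41 + (-41 + P)/((2*P))) = P - (-41 + (-41 + P)*(1/(2*P))) = P - (-41 + (-41 + P)/(2*P)) = P + (41 - (-41 + P)/(2*P)) = 41 + P - (-41 + P)/(2*P))
1/y(W(-9)) = 1/(81/2 + (18 + 3*(-9)) + 41/(2*(18 + 3*(-9)))) = 1/(81/2 + (18 - 27) + 41/(2*(18 - 27))) = 1/(81/2 - 9 + (41/2)/(-9)) = 1/(81/2 - 9 + (41/2)*(-1/9)) = 1/(81/2 - 9 - 41/18) = 1/(263/9) = 9/263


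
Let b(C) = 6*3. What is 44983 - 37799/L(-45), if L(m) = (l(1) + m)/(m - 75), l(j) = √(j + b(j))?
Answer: -56939351/1003 - 2267940*√19/1003 ≈ -66625.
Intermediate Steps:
b(C) = 18
l(j) = √(18 + j) (l(j) = √(j + 18) = √(18 + j))
L(m) = (m + √19)/(-75 + m) (L(m) = (√(18 + 1) + m)/(m - 75) = (√19 + m)/(-75 + m) = (m + √19)/(-75 + m))
44983 - 37799/L(-45) = 44983 - 37799/((-45 + √19)/(-75 - 45)) = 44983 - 37799/((-45 + √19)/(-120)) = 44983 - 37799/((-(-45 + √19)/120)) = 44983 - 37799/(3/8 - √19/120)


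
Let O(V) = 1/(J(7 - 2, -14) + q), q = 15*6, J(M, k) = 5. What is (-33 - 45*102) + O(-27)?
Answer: -439184/95 ≈ -4623.0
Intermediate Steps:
q = 90
O(V) = 1/95 (O(V) = 1/(5 + 90) = 1/95)
(-33 - 45*102) + O(-27) = (-33 - 45*102) + 1/95 = (-33 - 4590) + 1/95 = -4623 + 1/95 = -439184/95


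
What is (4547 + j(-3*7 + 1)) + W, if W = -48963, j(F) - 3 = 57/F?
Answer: -888317/20 ≈ -44416.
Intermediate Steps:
j(F) = 3 + 57/F
(4547 + j(-3*7 + 1)) + W = (4547 + (3 + 57/(-3*7 + 1))) - 48963 = (4547 + (3 + 57/(-21 + 1))) - 48963 = (4547 + (3 + 57/(-20))) - 48963 = (4547 + (3 + 57*(-1/20))) - 48963 = (4547 + (3 - 57/20)) - 48963 = (4547 + 3/20) - 48963 = 90943/20 - 48963 = -888317/20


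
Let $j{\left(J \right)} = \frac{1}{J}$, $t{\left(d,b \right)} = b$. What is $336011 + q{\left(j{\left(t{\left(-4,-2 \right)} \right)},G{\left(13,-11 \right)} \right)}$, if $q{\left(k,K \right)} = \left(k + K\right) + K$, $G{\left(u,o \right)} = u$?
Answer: $\frac{672073}{2} \approx 3.3604 \cdot 10^{5}$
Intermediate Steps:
$q{\left(k,K \right)} = k + 2 K$ ($q{\left(k,K \right)} = \left(K + k\right) + K = k + 2 K$)
$336011 + q{\left(j{\left(t{\left(-4,-2 \right)} \right)},G{\left(13,-11 \right)} \right)} = 336011 + \left(\frac{1}{-2} + 2 \cdot 13\right) = 336011 + \left(- \frac{1}{2} + 26\right) = 336011 + \frac{51}{2} = \frac{672073}{2}$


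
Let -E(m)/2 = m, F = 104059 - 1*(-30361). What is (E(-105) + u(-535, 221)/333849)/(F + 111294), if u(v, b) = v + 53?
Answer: 35053904/41015686593 ≈ 0.00085465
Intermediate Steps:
F = 134420 (F = 104059 + 30361 = 134420)
u(v, b) = 53 + v
E(m) = -2*m
(E(-105) + u(-535, 221)/333849)/(F + 111294) = (-2*(-105) + (53 - 535)/333849)/(134420 + 111294) = (210 - 482*1/333849)/245714 = (210 - 482/333849)*(1/245714) = (70107808/333849)*(1/245714) = 35053904/41015686593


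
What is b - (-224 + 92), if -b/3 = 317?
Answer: -819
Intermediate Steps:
b = -951 (b = -3*317 = -951)
b - (-224 + 92) = -951 - (-224 + 92) = -951 - 1*(-132) = -951 + 132 = -819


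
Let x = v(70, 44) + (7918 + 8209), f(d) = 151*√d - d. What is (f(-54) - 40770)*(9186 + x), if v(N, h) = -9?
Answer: -1030277664 + 11462712*I*√6 ≈ -1.0303e+9 + 2.8078e+7*I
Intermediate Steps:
f(d) = -d + 151*√d
x = 16118 (x = -9 + (7918 + 8209) = -9 + 16127 = 16118)
(f(-54) - 40770)*(9186 + x) = ((-1*(-54) + 151*√(-54)) - 40770)*(9186 + 16118) = ((54 + 151*(3*I*√6)) - 40770)*25304 = ((54 + 453*I*√6) - 40770)*25304 = (-40716 + 453*I*√6)*25304 = -1030277664 + 11462712*I*√6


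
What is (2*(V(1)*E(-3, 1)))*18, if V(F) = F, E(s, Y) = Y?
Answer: 36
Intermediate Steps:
(2*(V(1)*E(-3, 1)))*18 = (2*(1*1))*18 = (2*1)*18 = 2*18 = 36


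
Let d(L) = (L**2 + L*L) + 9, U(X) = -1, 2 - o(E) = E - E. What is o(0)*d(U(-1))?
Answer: 22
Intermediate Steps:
o(E) = 2 (o(E) = 2 - (E - E) = 2 - 1*0 = 2 + 0 = 2)
d(L) = 9 + 2*L**2 (d(L) = (L**2 + L**2) + 9 = 2*L**2 + 9 = 9 + 2*L**2)
o(0)*d(U(-1)) = 2*(9 + 2*(-1)**2) = 2*(9 + 2*1) = 2*(9 + 2) = 2*11 = 22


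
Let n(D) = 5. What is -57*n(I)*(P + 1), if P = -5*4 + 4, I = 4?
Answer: 4275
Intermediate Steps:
P = -16 (P = -20 + 4 = -16)
-57*n(I)*(P + 1) = -57*5*(-16 + 1) = -57*5*(-15) = -57*(-75) = -1*(-4275) = 4275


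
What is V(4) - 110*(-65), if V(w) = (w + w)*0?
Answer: 7150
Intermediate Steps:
V(w) = 0 (V(w) = (2*w)*0 = 0)
V(4) - 110*(-65) = 0 - 110*(-65) = 0 + 7150 = 7150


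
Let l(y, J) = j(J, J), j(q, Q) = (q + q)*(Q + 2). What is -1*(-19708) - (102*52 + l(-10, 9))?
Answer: 14206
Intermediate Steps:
j(q, Q) = 2*q*(2 + Q) (j(q, Q) = (2*q)*(2 + Q) = 2*q*(2 + Q))
l(y, J) = 2*J*(2 + J)
-1*(-19708) - (102*52 + l(-10, 9)) = -1*(-19708) - (102*52 + 2*9*(2 + 9)) = 19708 - (5304 + 2*9*11) = 19708 - (5304 + 198) = 19708 - 1*5502 = 19708 - 5502 = 14206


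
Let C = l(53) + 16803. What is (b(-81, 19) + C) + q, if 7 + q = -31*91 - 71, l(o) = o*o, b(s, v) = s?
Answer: 16632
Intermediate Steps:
l(o) = o²
q = -2899 (q = -7 + (-31*91 - 71) = -7 + (-2821 - 71) = -7 - 2892 = -2899)
C = 19612 (C = 53² + 16803 = 2809 + 16803 = 19612)
(b(-81, 19) + C) + q = (-81 + 19612) - 2899 = 19531 - 2899 = 16632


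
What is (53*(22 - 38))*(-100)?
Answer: 84800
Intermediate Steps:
(53*(22 - 38))*(-100) = (53*(-16))*(-100) = -848*(-100) = 84800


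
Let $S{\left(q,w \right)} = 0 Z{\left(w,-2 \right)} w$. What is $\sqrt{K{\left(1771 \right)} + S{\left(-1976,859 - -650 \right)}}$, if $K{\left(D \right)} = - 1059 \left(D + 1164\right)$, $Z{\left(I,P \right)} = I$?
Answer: $i \sqrt{3108165} \approx 1763.0 i$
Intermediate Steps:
$K{\left(D \right)} = -1232676 - 1059 D$ ($K{\left(D \right)} = - 1059 \left(1164 + D\right) = -1232676 - 1059 D$)
$S{\left(q,w \right)} = 0$ ($S{\left(q,w \right)} = 0 w w = 0 w = 0$)
$\sqrt{K{\left(1771 \right)} + S{\left(-1976,859 - -650 \right)}} = \sqrt{\left(-1232676 - 1875489\right) + 0} = \sqrt{-3108165 + 0} = \sqrt{-3108165} = i \sqrt{3108165}$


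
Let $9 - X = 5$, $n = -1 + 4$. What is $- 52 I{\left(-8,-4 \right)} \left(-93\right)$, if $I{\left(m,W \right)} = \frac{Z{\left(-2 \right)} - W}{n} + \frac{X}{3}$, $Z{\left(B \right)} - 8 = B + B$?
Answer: $19344$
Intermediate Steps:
$n = 3$
$Z{\left(B \right)} = 8 + 2 B$ ($Z{\left(B \right)} = 8 + \left(B + B\right) = 8 + 2 B$)
$X = 4$ ($X = 9 - 5 = 4$)
$I{\left(m,W \right)} = \frac{8}{3} - \frac{W}{3}$ ($I{\left(m,W \right)} = \frac{\left(8 + 2 \left(-2\right)\right) - W}{3} + \frac{4}{3} = \left(\left(8 - 4\right) - W\right) \frac{1}{3} + 4 \cdot \frac{1}{3} = \left(4 - W\right) \frac{1}{3} + \frac{4}{3} = \left(\frac{4}{3} - \frac{W}{3}\right) + \frac{4}{3} = \frac{8}{3} - \frac{W}{3}$)
$- 52 I{\left(-8,-4 \right)} \left(-93\right) = - 52 \left(\frac{8}{3} - - \frac{4}{3}\right) \left(-93\right) = - 52 \left(\frac{8}{3} + \frac{4}{3}\right) \left(-93\right) = \left(-52\right) 4 \left(-93\right) = \left(-208\right) \left(-93\right) = 19344$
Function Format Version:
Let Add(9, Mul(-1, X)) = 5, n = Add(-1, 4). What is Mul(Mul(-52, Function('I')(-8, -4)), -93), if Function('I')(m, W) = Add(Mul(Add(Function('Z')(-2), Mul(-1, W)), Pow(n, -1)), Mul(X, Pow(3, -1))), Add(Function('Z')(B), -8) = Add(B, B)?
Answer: 19344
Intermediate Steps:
n = 3
Function('Z')(B) = Add(8, Mul(2, B)) (Function('Z')(B) = Add(8, Add(B, B)) = Add(8, Mul(2, B)))
X = 4 (X = Add(9, Mul(-1, 5)) = Add(9, -5) = 4)
Function('I')(m, W) = Add(Rational(8, 3), Mul(Rational(-1, 3), W)) (Function('I')(m, W) = Add(Mul(Add(Add(8, Mul(2, -2)), Mul(-1, W)), Pow(3, -1)), Mul(4, Pow(3, -1))) = Add(Mul(Add(Add(8, -4), Mul(-1, W)), Rational(1, 3)), Mul(4, Rational(1, 3))) = Add(Mul(Add(4, Mul(-1, W)), Rational(1, 3)), Rational(4, 3)) = Add(Add(Rational(4, 3), Mul(Rational(-1, 3), W)), Rational(4, 3)) = Add(Rational(8, 3), Mul(Rational(-1, 3), W)))
Mul(Mul(-52, Function('I')(-8, -4)), -93) = Mul(Mul(-52, Add(Rational(8, 3), Mul(Rational(-1, 3), -4))), -93) = Mul(Mul(-52, Add(Rational(8, 3), Rational(4, 3))), -93) = Mul(Mul(-52, 4), -93) = Mul(-208, -93) = 19344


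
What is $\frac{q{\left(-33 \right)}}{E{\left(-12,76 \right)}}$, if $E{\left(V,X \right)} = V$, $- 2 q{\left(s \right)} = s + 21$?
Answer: $- \frac{1}{2} \approx -0.5$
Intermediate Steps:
$q{\left(s \right)} = - \frac{21}{2} - \frac{s}{2}$ ($q{\left(s \right)} = - \frac{s + 21}{2} = - \frac{21 + s}{2} = - \frac{21}{2} - \frac{s}{2}$)
$\frac{q{\left(-33 \right)}}{E{\left(-12,76 \right)}} = \frac{- \frac{21}{2} - - \frac{33}{2}}{-12} = \left(- \frac{21}{2} + \frac{33}{2}\right) \left(- \frac{1}{12}\right) = 6 \left(- \frac{1}{12}\right) = - \frac{1}{2}$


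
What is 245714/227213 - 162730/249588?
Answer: 1739492453/4050688446 ≈ 0.42943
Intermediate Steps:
245714/227213 - 162730/249588 = 245714*(1/227213) - 162730*1/249588 = 35102/32459 - 81365/124794 = 1739492453/4050688446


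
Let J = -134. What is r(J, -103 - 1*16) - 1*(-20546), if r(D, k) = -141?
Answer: 20405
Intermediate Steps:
r(J, -103 - 1*16) - 1*(-20546) = -141 - 1*(-20546) = -141 + 20546 = 20405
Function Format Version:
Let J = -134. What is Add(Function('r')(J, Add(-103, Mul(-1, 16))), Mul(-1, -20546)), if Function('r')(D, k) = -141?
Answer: 20405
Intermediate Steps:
Add(Function('r')(J, Add(-103, Mul(-1, 16))), Mul(-1, -20546)) = Add(-141, Mul(-1, -20546)) = Add(-141, 20546) = 20405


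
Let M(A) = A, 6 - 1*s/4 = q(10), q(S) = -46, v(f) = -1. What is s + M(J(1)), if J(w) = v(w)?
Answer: 207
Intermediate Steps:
J(w) = -1
s = 208 (s = 24 - 4*(-46) = 24 + 184 = 208)
s + M(J(1)) = 208 - 1 = 207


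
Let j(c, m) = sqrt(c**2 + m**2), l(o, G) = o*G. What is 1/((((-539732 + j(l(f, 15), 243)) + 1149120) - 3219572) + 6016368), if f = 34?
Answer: 3406184/11602089122707 - 3*sqrt(35461)/11602089122707 ≈ 2.9353e-7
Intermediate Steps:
l(o, G) = G*o
1/((((-539732 + j(l(f, 15), 243)) + 1149120) - 3219572) + 6016368) = 1/((((-539732 + sqrt((15*34)**2 + 243**2)) + 1149120) - 3219572) + 6016368) = 1/((((-539732 + sqrt(510**2 + 59049)) + 1149120) - 3219572) + 6016368) = 1/((((-539732 + sqrt(260100 + 59049)) + 1149120) - 3219572) + 6016368) = 1/((((-539732 + sqrt(319149)) + 1149120) - 3219572) + 6016368) = 1/((((-539732 + 3*sqrt(35461)) + 1149120) - 3219572) + 6016368) = 1/(((609388 + 3*sqrt(35461)) - 3219572) + 6016368) = 1/((-2610184 + 3*sqrt(35461)) + 6016368) = 1/(3406184 + 3*sqrt(35461))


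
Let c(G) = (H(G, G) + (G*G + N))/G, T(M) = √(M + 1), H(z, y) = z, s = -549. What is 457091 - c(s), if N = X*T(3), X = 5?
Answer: 251243821/549 ≈ 4.5764e+5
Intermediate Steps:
T(M) = √(1 + M)
N = 10 (N = 5*√(1 + 3) = 5*√4 = 5*2 = 10)
c(G) = (10 + G + G²)/G (c(G) = (G + (G*G + 10))/G = (G + (G² + 10))/G = (G + (10 + G²))/G = (10 + G + G²)/G)
457091 - c(s) = 457091 - (1 - 549 + 10/(-549)) = 457091 - (1 - 549 + 10*(-1/549)) = 457091 - (1 - 549 - 10/549) = 457091 - 1*(-300862/549) = 457091 + 300862/549 = 251243821/549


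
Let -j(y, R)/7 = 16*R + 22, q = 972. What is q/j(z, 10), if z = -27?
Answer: -486/637 ≈ -0.76295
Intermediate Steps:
j(y, R) = -154 - 112*R (j(y, R) = -7*(16*R + 22) = -7*(22 + 16*R) = -154 - 112*R)
q/j(z, 10) = 972/(-154 - 112*10) = 972/(-154 - 1120) = 972/(-1274) = 972*(-1/1274) = -486/637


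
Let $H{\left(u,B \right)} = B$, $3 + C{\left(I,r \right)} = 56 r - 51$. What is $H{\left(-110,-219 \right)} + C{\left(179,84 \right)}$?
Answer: $4431$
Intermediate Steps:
$C{\left(I,r \right)} = -54 + 56 r$ ($C{\left(I,r \right)} = -3 + \left(56 r - 51\right) = -3 + \left(-51 + 56 r\right) = -54 + 56 r$)
$H{\left(-110,-219 \right)} + C{\left(179,84 \right)} = -219 + \left(-54 + 56 \cdot 84\right) = -219 + \left(-54 + 4704\right) = -219 + 4650 = 4431$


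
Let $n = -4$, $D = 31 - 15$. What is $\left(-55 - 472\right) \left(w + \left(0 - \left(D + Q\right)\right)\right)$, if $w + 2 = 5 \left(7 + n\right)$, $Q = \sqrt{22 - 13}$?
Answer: $3162$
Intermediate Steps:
$D = 16$ ($D = 31 - 15 = 16$)
$Q = 3$ ($Q = \sqrt{9} = 3$)
$w = 13$ ($w = -2 + 5 \left(7 - 4\right) = -2 + 5 \cdot 3 = -2 + 15 = 13$)
$\left(-55 - 472\right) \left(w + \left(0 - \left(D + Q\right)\right)\right) = \left(-55 - 472\right) \left(13 + \left(0 - \left(16 + 3\right)\right)\right) = - 527 \left(13 + \left(0 - 19\right)\right) = - 527 \left(13 - 19\right) = \left(-527\right) \left(-6\right) = 3162$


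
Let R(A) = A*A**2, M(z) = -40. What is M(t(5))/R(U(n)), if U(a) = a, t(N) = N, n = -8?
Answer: 5/64 ≈ 0.078125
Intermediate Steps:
R(A) = A**3
M(t(5))/R(U(n)) = -40/((-8)**3) = -40/(-512) = -40*(-1/512) = 5/64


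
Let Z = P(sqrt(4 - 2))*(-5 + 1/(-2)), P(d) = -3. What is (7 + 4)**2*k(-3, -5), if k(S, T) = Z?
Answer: 3993/2 ≈ 1996.5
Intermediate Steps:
Z = 33/2 (Z = -3*(-5 + 1/(-2)) = -3*(-5 - 1/2) = -3*(-11/2) = 33/2 ≈ 16.500)
k(S, T) = 33/2
(7 + 4)**2*k(-3, -5) = (7 + 4)**2*(33/2) = 11**2*(33/2) = 121*(33/2) = 3993/2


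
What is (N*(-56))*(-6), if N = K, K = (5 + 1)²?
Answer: 12096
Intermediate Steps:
K = 36 (K = 6² = 36)
N = 36
(N*(-56))*(-6) = (36*(-56))*(-6) = -2016*(-6) = 12096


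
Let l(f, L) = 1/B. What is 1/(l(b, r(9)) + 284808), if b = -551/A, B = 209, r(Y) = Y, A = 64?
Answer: 209/59524873 ≈ 3.5111e-6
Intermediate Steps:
b = -551/64 ≈ -8.6094
l(f, L) = 1/209
1/(l(b, r(9)) + 284808) = 1/(1/209 + 284808) = 1/(59524873/209) = 209/59524873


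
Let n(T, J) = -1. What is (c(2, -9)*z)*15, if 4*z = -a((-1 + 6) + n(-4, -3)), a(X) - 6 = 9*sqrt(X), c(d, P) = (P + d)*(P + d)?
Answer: -4410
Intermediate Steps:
c(d, P) = (P + d)**2
a(X) = 6 + 9*sqrt(X)
z = -6 (z = (-(6 + 9*sqrt((-1 + 6) - 1)))/4 = (-(6 + 9*sqrt(5 - 1)))/4 = (-(6 + 9*sqrt(4)))/4 = (-(6 + 9*2))/4 = (-(6 + 18))/4 = (-1*24)/4 = (1/4)*(-24) = -6)
(c(2, -9)*z)*15 = ((-9 + 2)**2*(-6))*15 = ((-7)**2*(-6))*15 = (49*(-6))*15 = -294*15 = -4410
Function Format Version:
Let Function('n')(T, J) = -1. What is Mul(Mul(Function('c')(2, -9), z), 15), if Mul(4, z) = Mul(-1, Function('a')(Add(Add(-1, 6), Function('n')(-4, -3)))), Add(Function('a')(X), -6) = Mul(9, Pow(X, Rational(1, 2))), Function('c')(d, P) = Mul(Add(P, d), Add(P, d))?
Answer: -4410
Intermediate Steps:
Function('c')(d, P) = Pow(Add(P, d), 2)
Function('a')(X) = Add(6, Mul(9, Pow(X, Rational(1, 2))))
z = -6 (z = Mul(Rational(1, 4), Mul(-1, Add(6, Mul(9, Pow(Add(Add(-1, 6), -1), Rational(1, 2)))))) = Mul(Rational(1, 4), Mul(-1, Add(6, Mul(9, Pow(Add(5, -1), Rational(1, 2)))))) = Mul(Rational(1, 4), Mul(-1, Add(6, Mul(9, Pow(4, Rational(1, 2)))))) = Mul(Rational(1, 4), Mul(-1, Add(6, Mul(9, 2)))) = Mul(Rational(1, 4), Mul(-1, Add(6, 18))) = Mul(Rational(1, 4), Mul(-1, 24)) = Mul(Rational(1, 4), -24) = -6)
Mul(Mul(Function('c')(2, -9), z), 15) = Mul(Mul(Pow(Add(-9, 2), 2), -6), 15) = Mul(Mul(Pow(-7, 2), -6), 15) = Mul(Mul(49, -6), 15) = Mul(-294, 15) = -4410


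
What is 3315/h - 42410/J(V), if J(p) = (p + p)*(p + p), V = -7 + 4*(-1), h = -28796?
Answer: -305710705/3484316 ≈ -87.739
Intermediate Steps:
V = -11 (V = -7 - 4 = -11)
J(p) = 4*p**2 (J(p) = (2*p)*(2*p) = 4*p**2)
3315/h - 42410/J(V) = 3315/(-28796) - 42410/(4*(-11)**2) = 3315*(-1/28796) - 42410/(4*121) = -3315/28796 - 42410/484 = -3315/28796 - 42410*1/484 = -3315/28796 - 21205/242 = -305710705/3484316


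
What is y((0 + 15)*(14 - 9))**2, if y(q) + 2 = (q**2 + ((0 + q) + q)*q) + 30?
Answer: 285711409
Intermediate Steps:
y(q) = 28 + 3*q**2 (y(q) = -2 + ((q**2 + ((0 + q) + q)*q) + 30) = -2 + ((q**2 + (q + q)*q) + 30) = -2 + ((q**2 + (2*q)*q) + 30) = -2 + ((q**2 + 2*q**2) + 30) = -2 + (3*q**2 + 30) = -2 + (30 + 3*q**2) = 28 + 3*q**2)
y((0 + 15)*(14 - 9))**2 = (28 + 3*((0 + 15)*(14 - 9))**2)**2 = (28 + 3*(15*5)**2)**2 = (28 + 3*75**2)**2 = (28 + 3*5625)**2 = (28 + 16875)**2 = 16903**2 = 285711409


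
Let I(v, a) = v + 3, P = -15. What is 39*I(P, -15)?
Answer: -468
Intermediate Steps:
I(v, a) = 3 + v
39*I(P, -15) = 39*(3 - 15) = 39*(-12) = -468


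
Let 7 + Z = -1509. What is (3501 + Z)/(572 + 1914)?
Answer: 1985/2486 ≈ 0.79847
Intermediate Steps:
Z = -1516 (Z = -7 - 1509 = -1516)
(3501 + Z)/(572 + 1914) = (3501 - 1516)/(572 + 1914) = 1985/2486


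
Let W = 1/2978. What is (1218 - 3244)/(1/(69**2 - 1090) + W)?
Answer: -22148714188/6649 ≈ -3.3311e+6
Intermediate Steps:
W = 1/2978 ≈ 0.00033580
(1218 - 3244)/(1/(69**2 - 1090) + W) = (1218 - 3244)/(1/(69**2 - 1090) + 1/2978) = -2026/(1/(4761 - 1090) + 1/2978) = -2026/(1/3671 + 1/2978) = -2026/6649/10932238 = -2026*10932238/6649 = -22148714188/6649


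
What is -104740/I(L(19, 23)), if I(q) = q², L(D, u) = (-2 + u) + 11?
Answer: -26185/256 ≈ -102.29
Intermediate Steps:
L(D, u) = 9 + u
-104740/I(L(19, 23)) = -104740/(9 + 23)² = -104740/(32²) = -104740/1024 = -104740*1/1024 = -26185/256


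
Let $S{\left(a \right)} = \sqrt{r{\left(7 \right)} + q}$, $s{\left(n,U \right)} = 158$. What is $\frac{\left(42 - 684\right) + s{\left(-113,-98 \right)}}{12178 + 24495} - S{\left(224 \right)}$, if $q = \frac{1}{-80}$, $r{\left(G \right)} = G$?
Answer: $- \frac{484}{36673} - \frac{\sqrt{2795}}{20} \approx -2.6566$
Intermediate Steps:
$q = - \frac{1}{80} \approx -0.0125$
$S{\left(a \right)} = \frac{\sqrt{2795}}{20}$ ($S{\left(a \right)} = \sqrt{7 - \frac{1}{80}} = \sqrt{\frac{559}{80}} = \frac{\sqrt{2795}}{20}$)
$\frac{\left(42 - 684\right) + s{\left(-113,-98 \right)}}{12178 + 24495} - S{\left(224 \right)} = \frac{\left(42 - 684\right) + 158}{12178 + 24495} - \frac{\sqrt{2795}}{20} = \frac{\left(42 - 684\right) + 158}{36673} - \frac{\sqrt{2795}}{20} = \left(-642 + 158\right) \frac{1}{36673} - \frac{\sqrt{2795}}{20} = \left(-484\right) \frac{1}{36673} - \frac{\sqrt{2795}}{20} = - \frac{484}{36673} - \frac{\sqrt{2795}}{20}$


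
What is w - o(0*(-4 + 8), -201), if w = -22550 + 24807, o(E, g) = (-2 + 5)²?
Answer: 2248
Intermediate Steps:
o(E, g) = 9 (o(E, g) = 3² = 9)
w = 2257
w - o(0*(-4 + 8), -201) = 2257 - 1*9 = 2257 - 9 = 2248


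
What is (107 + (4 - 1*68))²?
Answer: 1849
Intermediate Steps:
(107 + (4 - 1*68))² = (107 + (4 - 68))² = (107 - 64)² = 43² = 1849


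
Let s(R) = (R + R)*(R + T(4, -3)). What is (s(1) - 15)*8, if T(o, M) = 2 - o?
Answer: -136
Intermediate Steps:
s(R) = 2*R*(-2 + R) (s(R) = (R + R)*(R + (2 - 1*4)) = (2*R)*(R + (2 - 4)) = (2*R)*(R - 2) = (2*R)*(-2 + R) = 2*R*(-2 + R))
(s(1) - 15)*8 = (2*1*(-2 + 1) - 15)*8 = (2*1*(-1) - 15)*8 = (-2 - 15)*8 = -17*8 = -136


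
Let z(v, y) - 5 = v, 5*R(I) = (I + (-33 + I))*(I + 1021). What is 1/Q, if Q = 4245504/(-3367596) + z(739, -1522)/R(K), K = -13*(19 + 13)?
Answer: -29372452945/37238430632 ≈ -0.78877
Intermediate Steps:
K = -416 (K = -13*32 = -416)
R(I) = (-33 + 2*I)*(1021 + I)/5 (R(I) = ((I + (-33 + I))*(I + 1021))/5 = ((-33 + 2*I)*(1021 + I))/5 = (-33 + 2*I)*(1021 + I)/5)
z(v, y) = 5 + v
Q = -37238430632/29372452945 (Q = 4245504/(-3367596) + (5 + 739)/(-33693/5 + (⅖)*(-416)² + (2009/5)*(-416)) = 4245504*(-1/3367596) + 744/(-33693/5 + (⅖)*173056 - 835744/5) = -353792/280633 + 744/(-33693/5 + 346112/5 - 835744/5) = -353792/280633 + 744/(-104665) = -353792/280633 + 744*(-1/104665) = -353792/280633 - 744/104665 = -37238430632/29372452945 ≈ -1.2678)
1/Q = 1/(-37238430632/29372452945) = -29372452945/37238430632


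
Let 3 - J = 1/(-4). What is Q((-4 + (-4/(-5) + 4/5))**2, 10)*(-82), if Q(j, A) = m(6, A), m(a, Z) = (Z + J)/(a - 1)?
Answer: -2173/10 ≈ -217.30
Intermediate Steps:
J = 13/4 (J = 3 - 1/(-4) = 3 - 1*(-1/4) = 3 + 1/4 = 13/4 ≈ 3.2500)
m(a, Z) = (13/4 + Z)/(-1 + a) (m(a, Z) = (Z + 13/4)/(a - 1) = (13/4 + Z)/(-1 + a))
Q(j, A) = 13/20 + A/5 (Q(j, A) = (13/4 + A)/(-1 + 6) = (13/4 + A)/5 = 13/20 + A/5)
Q((-4 + (-4/(-5) + 4/5))**2, 10)*(-82) = (13/20 + (1/5)*10)*(-82) = (13/20 + 2)*(-82) = (53/20)*(-82) = -2173/10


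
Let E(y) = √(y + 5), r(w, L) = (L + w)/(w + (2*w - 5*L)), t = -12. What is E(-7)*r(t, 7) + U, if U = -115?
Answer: -115 + 5*I*√2/71 ≈ -115.0 + 0.099592*I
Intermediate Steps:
r(w, L) = (L + w)/(-5*L + 3*w) (r(w, L) = (L + w)/(w + (-5*L + 2*w)) = (L + w)/(-5*L + 3*w))
E(y) = √(5 + y)
E(-7)*r(t, 7) + U = √(5 - 7)*((7 - 12)/(-5*7 + 3*(-12))) - 115 = √(-2)*(-5/(-35 - 36)) - 115 = (I*√2)*(-5/(-71)) - 115 = (I*√2)*(-1/71*(-5)) - 115 = (I*√2)*(5/71) - 115 = 5*I*√2/71 - 115 = -115 + 5*I*√2/71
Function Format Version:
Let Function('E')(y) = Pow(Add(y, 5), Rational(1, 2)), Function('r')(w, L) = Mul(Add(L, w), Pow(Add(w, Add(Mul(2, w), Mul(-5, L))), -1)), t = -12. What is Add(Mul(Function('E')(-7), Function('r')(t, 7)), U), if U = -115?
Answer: Add(-115, Mul(Rational(5, 71), I, Pow(2, Rational(1, 2)))) ≈ Add(-115.00, Mul(0.099592, I))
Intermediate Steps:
Function('r')(w, L) = Mul(Pow(Add(Mul(-5, L), Mul(3, w)), -1), Add(L, w)) (Function('r')(w, L) = Mul(Add(L, w), Pow(Add(w, Add(Mul(-5, L), Mul(2, w))), -1)) = Mul(Add(L, w), Pow(Add(Mul(-5, L), Mul(3, w)), -1)) = Mul(Pow(Add(Mul(-5, L), Mul(3, w)), -1), Add(L, w)))
Function('E')(y) = Pow(Add(5, y), Rational(1, 2))
Add(Mul(Function('E')(-7), Function('r')(t, 7)), U) = Add(Mul(Pow(Add(5, -7), Rational(1, 2)), Mul(Pow(Add(Mul(-5, 7), Mul(3, -12)), -1), Add(7, -12))), -115) = Add(Mul(Pow(-2, Rational(1, 2)), Mul(Pow(Add(-35, -36), -1), -5)), -115) = Add(Mul(Mul(I, Pow(2, Rational(1, 2))), Mul(Pow(-71, -1), -5)), -115) = Add(Mul(Mul(I, Pow(2, Rational(1, 2))), Mul(Rational(-1, 71), -5)), -115) = Add(Mul(Mul(I, Pow(2, Rational(1, 2))), Rational(5, 71)), -115) = Add(Mul(Rational(5, 71), I, Pow(2, Rational(1, 2))), -115) = Add(-115, Mul(Rational(5, 71), I, Pow(2, Rational(1, 2))))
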